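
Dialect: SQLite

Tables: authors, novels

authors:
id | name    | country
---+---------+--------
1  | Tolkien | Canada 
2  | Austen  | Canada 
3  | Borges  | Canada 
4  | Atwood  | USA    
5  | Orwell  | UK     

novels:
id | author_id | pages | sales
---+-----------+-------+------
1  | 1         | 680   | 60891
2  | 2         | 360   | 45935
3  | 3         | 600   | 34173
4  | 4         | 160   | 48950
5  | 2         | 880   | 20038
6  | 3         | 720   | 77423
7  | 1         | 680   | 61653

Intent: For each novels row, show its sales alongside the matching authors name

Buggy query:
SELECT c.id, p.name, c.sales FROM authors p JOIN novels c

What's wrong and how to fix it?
Bug: JOIN with no ON clause produces a cartesian product; every novels row pairs with every authors row

Fix: Add ON c.author_id = p.id to the JOIN

Corrected query:
SELECT c.id, p.name, c.sales FROM authors p JOIN novels c ON c.author_id = p.id

Result:
id | name    | sales
---+---------+------
1  | Tolkien | 60891
2  | Austen  | 45935
3  | Borges  | 34173
4  | Atwood  | 48950
5  | Austen  | 20038
6  | Borges  | 77423
7  | Tolkien | 61653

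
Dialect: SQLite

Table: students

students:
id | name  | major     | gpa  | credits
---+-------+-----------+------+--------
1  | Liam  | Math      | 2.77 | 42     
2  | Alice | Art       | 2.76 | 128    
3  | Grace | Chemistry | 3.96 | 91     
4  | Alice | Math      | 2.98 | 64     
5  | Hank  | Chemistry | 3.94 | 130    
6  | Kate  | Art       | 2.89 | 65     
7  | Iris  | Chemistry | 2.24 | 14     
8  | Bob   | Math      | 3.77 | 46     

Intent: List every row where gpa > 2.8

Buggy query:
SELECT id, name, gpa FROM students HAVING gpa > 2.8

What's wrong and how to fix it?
Bug: HAVING filters the output of aggregation, but this query has no GROUP BY and no aggregate functions, so SQLite rejects it (HAVING clause on a non-aggregate query); the condition here is per row

Fix: Use WHERE for row-level filtering

Corrected query:
SELECT id, name, gpa FROM students WHERE gpa > 2.8

Result:
id | name  | gpa 
---+-------+-----
3  | Grace | 3.96
4  | Alice | 2.98
5  | Hank  | 3.94
6  | Kate  | 2.89
8  | Bob   | 3.77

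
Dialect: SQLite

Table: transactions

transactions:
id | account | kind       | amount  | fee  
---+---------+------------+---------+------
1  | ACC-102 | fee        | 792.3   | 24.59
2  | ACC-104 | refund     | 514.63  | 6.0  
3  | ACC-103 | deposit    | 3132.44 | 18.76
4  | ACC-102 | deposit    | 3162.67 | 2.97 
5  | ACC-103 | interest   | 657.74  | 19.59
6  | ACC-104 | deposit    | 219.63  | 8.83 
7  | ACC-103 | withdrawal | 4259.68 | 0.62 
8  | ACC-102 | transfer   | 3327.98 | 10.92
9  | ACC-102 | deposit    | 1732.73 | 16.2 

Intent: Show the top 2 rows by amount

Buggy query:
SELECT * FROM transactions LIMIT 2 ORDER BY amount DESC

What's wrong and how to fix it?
Bug: LIMIT must come after ORDER BY

Fix: Sort with ORDER BY, then apply LIMIT

Corrected query:
SELECT * FROM transactions ORDER BY amount DESC LIMIT 2

Result:
id | account | kind       | amount  | fee  
---+---------+------------+---------+------
7  | ACC-103 | withdrawal | 4259.68 | 0.62 
8  | ACC-102 | transfer   | 3327.98 | 10.92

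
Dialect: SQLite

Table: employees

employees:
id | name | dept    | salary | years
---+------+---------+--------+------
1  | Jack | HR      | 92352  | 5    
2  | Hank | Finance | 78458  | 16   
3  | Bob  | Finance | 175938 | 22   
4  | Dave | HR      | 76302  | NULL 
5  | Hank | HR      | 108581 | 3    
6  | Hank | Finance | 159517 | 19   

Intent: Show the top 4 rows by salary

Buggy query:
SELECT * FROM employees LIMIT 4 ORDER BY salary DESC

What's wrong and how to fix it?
Bug: LIMIT must come after ORDER BY

Fix: Sort with ORDER BY, then apply LIMIT

Corrected query:
SELECT * FROM employees ORDER BY salary DESC LIMIT 4

Result:
id | name | dept    | salary | years
---+------+---------+--------+------
3  | Bob  | Finance | 175938 | 22   
6  | Hank | Finance | 159517 | 19   
5  | Hank | HR      | 108581 | 3    
1  | Jack | HR      | 92352  | 5    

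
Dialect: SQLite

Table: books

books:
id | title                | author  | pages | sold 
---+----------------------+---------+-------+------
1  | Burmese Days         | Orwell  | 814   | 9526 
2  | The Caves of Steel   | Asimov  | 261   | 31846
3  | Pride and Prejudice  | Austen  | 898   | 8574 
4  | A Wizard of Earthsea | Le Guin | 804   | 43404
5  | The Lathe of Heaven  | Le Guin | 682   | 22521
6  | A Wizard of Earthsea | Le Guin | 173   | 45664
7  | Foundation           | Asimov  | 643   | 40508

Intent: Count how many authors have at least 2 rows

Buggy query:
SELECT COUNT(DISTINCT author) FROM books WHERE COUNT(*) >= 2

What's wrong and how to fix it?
Bug: COUNT(*) cannot appear in WHERE; the per-group count doesn't exist yet

Fix: Group first with HAVING COUNT(*) >= 2, then COUNT the resulting groups

Corrected query:
SELECT COUNT(*) FROM (SELECT author FROM books GROUP BY author HAVING COUNT(*) >= 2)

Result:
COUNT(*)
--------
2       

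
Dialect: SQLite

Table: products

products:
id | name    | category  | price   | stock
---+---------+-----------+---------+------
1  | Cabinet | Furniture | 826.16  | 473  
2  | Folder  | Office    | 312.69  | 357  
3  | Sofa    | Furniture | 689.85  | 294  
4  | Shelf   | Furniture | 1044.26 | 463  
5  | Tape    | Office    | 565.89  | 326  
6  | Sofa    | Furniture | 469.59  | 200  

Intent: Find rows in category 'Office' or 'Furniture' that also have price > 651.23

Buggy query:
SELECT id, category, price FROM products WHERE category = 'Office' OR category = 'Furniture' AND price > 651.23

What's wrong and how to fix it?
Bug: Without parentheses, AND is evaluated before OR, so the price filter only applies to the 'Furniture' branch

Fix: Group the OR with parentheses (or use IN), then AND the threshold

Corrected query:
SELECT id, category, price FROM products WHERE (category = 'Office' OR category = 'Furniture') AND price > 651.23

Result:
id | category  | price  
---+-----------+--------
1  | Furniture | 826.16 
3  | Furniture | 689.85 
4  | Furniture | 1044.26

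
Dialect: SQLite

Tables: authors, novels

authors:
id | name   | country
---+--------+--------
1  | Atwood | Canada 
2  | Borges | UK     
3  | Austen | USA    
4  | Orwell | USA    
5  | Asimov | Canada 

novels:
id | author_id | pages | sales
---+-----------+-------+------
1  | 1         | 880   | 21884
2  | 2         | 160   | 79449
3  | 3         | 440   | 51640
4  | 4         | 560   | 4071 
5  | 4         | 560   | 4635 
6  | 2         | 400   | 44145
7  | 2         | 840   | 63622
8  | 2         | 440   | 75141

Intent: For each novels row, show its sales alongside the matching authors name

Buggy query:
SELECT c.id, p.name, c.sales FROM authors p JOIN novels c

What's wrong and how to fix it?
Bug: Missing join condition: each novels row is matched to all authors rows instead of just its own

Fix: Specify the join condition linking the foreign key to the parent id

Corrected query:
SELECT c.id, p.name, c.sales FROM authors p JOIN novels c ON c.author_id = p.id

Result:
id | name   | sales
---+--------+------
1  | Atwood | 21884
2  | Borges | 79449
3  | Austen | 51640
4  | Orwell | 4071 
5  | Orwell | 4635 
6  | Borges | 44145
7  | Borges | 63622
8  | Borges | 75141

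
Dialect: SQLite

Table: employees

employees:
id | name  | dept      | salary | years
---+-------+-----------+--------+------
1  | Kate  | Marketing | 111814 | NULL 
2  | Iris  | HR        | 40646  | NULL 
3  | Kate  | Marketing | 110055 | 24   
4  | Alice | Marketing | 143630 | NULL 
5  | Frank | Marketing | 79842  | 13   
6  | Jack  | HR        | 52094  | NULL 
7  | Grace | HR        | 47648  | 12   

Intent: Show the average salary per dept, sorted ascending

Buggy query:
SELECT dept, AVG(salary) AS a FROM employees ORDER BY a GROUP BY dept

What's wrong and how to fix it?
Bug: ORDER BY appears before GROUP BY; SQL clause order requires GROUP BY first

Fix: Reorder: SELECT … FROM … GROUP BY … ORDER BY …

Corrected query:
SELECT dept, AVG(salary) AS a FROM employees GROUP BY dept ORDER BY a

Result:
dept      | a        
----------+----------
HR        | 46796    
Marketing | 111335.25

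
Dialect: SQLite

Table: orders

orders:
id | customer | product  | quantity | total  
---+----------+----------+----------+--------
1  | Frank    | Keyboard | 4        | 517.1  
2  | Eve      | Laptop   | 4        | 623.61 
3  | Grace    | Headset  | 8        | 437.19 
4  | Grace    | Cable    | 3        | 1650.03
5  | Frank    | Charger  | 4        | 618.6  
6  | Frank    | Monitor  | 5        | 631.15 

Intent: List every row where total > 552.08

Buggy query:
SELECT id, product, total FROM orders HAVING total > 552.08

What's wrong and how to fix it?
Bug: This is a non-aggregate query (no GROUP BY, no aggregates), so in SQLite the HAVING clause is invalid here; a row-level condition belongs in WHERE

Fix: Use WHERE for row-level filtering

Corrected query:
SELECT id, product, total FROM orders WHERE total > 552.08

Result:
id | product | total  
---+---------+--------
2  | Laptop  | 623.61 
4  | Cable   | 1650.03
5  | Charger | 618.6  
6  | Monitor | 631.15 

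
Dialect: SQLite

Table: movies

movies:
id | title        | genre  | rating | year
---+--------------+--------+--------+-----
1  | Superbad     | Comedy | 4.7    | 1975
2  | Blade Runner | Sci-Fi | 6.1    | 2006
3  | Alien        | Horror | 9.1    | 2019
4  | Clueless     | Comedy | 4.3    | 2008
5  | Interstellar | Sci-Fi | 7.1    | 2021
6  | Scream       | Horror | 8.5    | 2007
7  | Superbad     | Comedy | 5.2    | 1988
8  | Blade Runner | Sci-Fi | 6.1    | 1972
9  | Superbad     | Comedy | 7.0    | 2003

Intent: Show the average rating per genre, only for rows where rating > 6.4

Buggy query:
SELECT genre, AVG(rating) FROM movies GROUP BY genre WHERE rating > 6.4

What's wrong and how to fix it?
Bug: Row-level WHERE must come before GROUP BY in the clause order

Fix: Move the WHERE clause before GROUP BY

Corrected query:
SELECT genre, AVG(rating) FROM movies WHERE rating > 6.4 GROUP BY genre

Result:
genre  | AVG(rating)
-------+------------
Comedy | 7          
Horror | 8.8        
Sci-Fi | 7.1        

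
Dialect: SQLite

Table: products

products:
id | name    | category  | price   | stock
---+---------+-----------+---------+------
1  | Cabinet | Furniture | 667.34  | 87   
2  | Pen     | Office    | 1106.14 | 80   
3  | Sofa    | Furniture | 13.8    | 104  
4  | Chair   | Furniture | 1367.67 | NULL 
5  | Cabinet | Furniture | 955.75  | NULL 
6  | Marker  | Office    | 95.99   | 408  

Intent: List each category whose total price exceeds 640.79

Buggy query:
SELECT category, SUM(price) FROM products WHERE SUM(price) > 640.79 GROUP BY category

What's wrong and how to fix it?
Bug: SUM(price) is an aggregate, but WHERE filters rows before aggregation

Fix: Use HAVING (which filters groups after aggregation) instead of WHERE

Corrected query:
SELECT category, SUM(price) FROM products GROUP BY category HAVING SUM(price) > 640.79

Result:
category  | SUM(price)
----------+-----------
Furniture | 3004.56   
Office    | 1202.13   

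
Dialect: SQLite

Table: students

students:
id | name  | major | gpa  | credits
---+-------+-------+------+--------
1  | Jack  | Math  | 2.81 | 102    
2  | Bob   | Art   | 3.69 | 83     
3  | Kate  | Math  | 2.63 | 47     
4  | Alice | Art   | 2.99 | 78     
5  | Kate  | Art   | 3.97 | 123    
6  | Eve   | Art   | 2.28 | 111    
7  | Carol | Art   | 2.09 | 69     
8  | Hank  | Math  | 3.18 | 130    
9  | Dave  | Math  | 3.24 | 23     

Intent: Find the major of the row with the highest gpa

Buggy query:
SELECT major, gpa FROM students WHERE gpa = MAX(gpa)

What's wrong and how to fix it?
Bug: WHERE is evaluated per row; an aggregate over the whole table isn't defined there

Fix: Wrap MAX in a scalar subquery so WHERE compares against a single value

Corrected query:
SELECT major, gpa FROM students WHERE gpa = (SELECT MAX(gpa) FROM students)

Result:
major | gpa 
------+-----
Art   | 3.97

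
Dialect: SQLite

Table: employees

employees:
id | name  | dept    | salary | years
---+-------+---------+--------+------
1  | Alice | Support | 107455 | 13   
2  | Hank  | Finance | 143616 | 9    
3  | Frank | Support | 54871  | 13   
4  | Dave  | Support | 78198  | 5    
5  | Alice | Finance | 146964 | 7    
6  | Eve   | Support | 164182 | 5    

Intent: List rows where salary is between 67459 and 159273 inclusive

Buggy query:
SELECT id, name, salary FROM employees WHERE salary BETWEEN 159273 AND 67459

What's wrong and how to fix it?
Bug: BETWEEN expects the lower bound first; with 159273 AND 67459 the range is empty

Fix: Swap the bounds so the smaller value comes first

Corrected query:
SELECT id, name, salary FROM employees WHERE salary BETWEEN 67459 AND 159273

Result:
id | name  | salary
---+-------+-------
1  | Alice | 107455
2  | Hank  | 143616
4  | Dave  | 78198 
5  | Alice | 146964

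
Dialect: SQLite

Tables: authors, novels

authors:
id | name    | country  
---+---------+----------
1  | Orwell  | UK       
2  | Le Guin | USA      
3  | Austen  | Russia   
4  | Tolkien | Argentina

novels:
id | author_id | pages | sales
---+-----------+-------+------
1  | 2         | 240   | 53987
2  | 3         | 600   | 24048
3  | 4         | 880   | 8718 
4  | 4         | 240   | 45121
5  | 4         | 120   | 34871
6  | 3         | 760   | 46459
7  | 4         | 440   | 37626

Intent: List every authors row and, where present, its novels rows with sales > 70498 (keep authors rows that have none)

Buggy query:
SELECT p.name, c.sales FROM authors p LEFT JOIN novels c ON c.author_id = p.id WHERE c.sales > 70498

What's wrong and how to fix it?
Bug: Filtering c.sales in WHERE discards the NULL rows produced by LEFT JOIN, turning it into an inner join

Fix: Put 'c.sales > 70498' in the JOIN's ON clause instead of WHERE

Corrected query:
SELECT p.name, c.sales FROM authors p LEFT JOIN novels c ON c.author_id = p.id AND c.sales > 70498

Result:
name    | sales
--------+------
Orwell  | NULL 
Le Guin | NULL 
Austen  | NULL 
Tolkien | NULL 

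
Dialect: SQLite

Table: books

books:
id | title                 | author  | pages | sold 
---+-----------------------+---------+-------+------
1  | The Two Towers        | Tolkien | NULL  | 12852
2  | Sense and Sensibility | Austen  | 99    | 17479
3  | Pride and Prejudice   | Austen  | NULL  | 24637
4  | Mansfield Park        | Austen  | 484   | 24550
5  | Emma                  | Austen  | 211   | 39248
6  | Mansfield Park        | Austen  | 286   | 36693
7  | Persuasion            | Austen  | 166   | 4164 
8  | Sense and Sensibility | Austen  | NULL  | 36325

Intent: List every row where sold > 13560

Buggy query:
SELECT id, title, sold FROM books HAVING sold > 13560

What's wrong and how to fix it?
Bug: HAVING filters the output of aggregation, but this query has no GROUP BY and no aggregate functions, so SQLite rejects it (HAVING clause on a non-aggregate query); the condition here is per row

Fix: Replace HAVING with WHERE since the condition applies to individual rows

Corrected query:
SELECT id, title, sold FROM books WHERE sold > 13560

Result:
id | title                 | sold 
---+-----------------------+------
2  | Sense and Sensibility | 17479
3  | Pride and Prejudice   | 24637
4  | Mansfield Park        | 24550
5  | Emma                  | 39248
6  | Mansfield Park        | 36693
8  | Sense and Sensibility | 36325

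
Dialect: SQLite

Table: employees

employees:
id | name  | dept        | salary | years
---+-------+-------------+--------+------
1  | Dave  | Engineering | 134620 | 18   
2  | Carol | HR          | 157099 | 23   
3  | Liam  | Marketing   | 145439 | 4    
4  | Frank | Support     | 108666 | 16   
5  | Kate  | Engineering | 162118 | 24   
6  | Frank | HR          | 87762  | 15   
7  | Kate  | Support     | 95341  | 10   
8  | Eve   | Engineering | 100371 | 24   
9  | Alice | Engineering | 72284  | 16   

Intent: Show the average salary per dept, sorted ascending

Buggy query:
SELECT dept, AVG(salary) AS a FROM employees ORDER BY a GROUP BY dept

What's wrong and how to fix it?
Bug: GROUP BY must precede ORDER BY

Fix: Reorder: SELECT … FROM … GROUP BY … ORDER BY …

Corrected query:
SELECT dept, AVG(salary) AS a FROM employees GROUP BY dept ORDER BY a

Result:
dept        | a        
------------+----------
Support     | 102003.5 
Engineering | 117348.25
HR          | 122430.5 
Marketing   | 145439   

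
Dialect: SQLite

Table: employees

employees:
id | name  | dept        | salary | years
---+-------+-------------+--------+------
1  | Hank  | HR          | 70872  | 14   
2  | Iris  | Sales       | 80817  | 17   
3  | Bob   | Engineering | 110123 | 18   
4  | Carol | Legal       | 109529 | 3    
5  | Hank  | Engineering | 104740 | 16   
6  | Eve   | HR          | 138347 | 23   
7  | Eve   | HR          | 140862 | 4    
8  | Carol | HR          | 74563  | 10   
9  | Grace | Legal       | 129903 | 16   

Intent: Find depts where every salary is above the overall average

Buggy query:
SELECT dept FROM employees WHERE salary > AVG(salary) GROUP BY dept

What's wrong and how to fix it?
Bug: WHERE evaluates per row before aggregation, so AVG() is unavailable

Fix: Compute the overall average in a scalar subquery and compare each group's MIN against it in HAVING

Corrected query:
SELECT dept FROM employees GROUP BY dept HAVING MIN(salary) > (SELECT AVG(salary) FROM employees)

Result:
dept 
-----
Legal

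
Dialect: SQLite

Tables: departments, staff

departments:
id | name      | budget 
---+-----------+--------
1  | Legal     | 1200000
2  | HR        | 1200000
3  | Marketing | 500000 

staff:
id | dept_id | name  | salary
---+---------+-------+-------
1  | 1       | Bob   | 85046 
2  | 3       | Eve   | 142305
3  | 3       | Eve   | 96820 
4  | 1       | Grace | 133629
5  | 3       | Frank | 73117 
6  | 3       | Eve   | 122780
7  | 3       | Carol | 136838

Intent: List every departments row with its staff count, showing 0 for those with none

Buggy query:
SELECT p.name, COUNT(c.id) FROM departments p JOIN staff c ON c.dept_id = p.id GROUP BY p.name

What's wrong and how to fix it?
Bug: An inner join excludes parents with zero children

Fix: Switch to LEFT JOIN to retain unmatched parent rows

Corrected query:
SELECT p.name, COUNT(c.id) FROM departments p LEFT JOIN staff c ON c.dept_id = p.id GROUP BY p.name

Result:
name      | COUNT(c.id)
----------+------------
HR        | 0          
Legal     | 2          
Marketing | 5          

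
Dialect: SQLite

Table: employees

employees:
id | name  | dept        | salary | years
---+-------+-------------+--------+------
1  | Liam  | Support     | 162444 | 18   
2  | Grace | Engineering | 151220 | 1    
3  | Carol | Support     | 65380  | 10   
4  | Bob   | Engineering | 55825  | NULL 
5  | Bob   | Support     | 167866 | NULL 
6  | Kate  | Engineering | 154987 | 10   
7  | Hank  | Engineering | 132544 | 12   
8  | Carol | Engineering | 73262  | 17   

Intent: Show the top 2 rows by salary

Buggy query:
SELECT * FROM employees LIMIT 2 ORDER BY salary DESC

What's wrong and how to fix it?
Bug: ORDER BY cannot follow LIMIT; LIMIT is the final clause

Fix: Sort with ORDER BY, then apply LIMIT

Corrected query:
SELECT * FROM employees ORDER BY salary DESC LIMIT 2

Result:
id | name | dept    | salary | years
---+------+---------+--------+------
5  | Bob  | Support | 167866 | NULL 
1  | Liam | Support | 162444 | 18   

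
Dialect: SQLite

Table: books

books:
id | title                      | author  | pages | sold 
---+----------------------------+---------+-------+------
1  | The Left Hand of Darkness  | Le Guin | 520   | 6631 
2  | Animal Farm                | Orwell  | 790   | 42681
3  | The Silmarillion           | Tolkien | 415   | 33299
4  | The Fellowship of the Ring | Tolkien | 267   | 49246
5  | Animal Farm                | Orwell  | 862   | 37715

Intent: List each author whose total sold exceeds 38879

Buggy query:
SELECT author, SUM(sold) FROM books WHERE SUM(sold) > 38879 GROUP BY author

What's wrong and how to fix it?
Bug: Aggregate functions cannot appear in a WHERE clause

Fix: Use HAVING (which filters groups after aggregation) instead of WHERE

Corrected query:
SELECT author, SUM(sold) FROM books GROUP BY author HAVING SUM(sold) > 38879

Result:
author  | SUM(sold)
--------+----------
Orwell  | 80396    
Tolkien | 82545    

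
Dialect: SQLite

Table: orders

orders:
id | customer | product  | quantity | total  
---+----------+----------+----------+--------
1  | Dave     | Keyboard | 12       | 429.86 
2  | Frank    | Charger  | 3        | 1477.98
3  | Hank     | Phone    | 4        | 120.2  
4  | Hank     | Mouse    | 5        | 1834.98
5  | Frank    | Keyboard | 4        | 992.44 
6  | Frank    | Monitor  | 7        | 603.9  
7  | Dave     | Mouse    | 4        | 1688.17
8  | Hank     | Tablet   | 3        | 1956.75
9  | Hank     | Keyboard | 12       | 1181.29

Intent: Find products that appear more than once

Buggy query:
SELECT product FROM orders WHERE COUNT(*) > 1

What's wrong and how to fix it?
Bug: COUNT(*) is an aggregate and cannot be used in WHERE

Fix: Group first, then use HAVING for the count condition

Corrected query:
SELECT product FROM orders GROUP BY product HAVING COUNT(*) > 1

Result:
product 
--------
Keyboard
Mouse   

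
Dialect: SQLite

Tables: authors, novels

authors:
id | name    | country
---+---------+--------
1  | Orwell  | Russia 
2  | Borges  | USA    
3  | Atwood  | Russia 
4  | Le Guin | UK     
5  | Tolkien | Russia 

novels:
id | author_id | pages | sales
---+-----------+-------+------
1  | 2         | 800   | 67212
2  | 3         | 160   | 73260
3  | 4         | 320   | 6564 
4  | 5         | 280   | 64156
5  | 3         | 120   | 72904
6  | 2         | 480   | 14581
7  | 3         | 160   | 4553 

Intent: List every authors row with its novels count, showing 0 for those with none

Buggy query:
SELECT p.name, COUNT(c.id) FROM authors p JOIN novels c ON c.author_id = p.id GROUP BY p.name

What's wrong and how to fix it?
Bug: An inner join excludes parents with zero children

Fix: Use LEFT JOIN so parents without children still appear (COUNT(c.id) gives 0)

Corrected query:
SELECT p.name, COUNT(c.id) FROM authors p LEFT JOIN novels c ON c.author_id = p.id GROUP BY p.name

Result:
name    | COUNT(c.id)
--------+------------
Atwood  | 3          
Borges  | 2          
Le Guin | 1          
Orwell  | 0          
Tolkien | 1          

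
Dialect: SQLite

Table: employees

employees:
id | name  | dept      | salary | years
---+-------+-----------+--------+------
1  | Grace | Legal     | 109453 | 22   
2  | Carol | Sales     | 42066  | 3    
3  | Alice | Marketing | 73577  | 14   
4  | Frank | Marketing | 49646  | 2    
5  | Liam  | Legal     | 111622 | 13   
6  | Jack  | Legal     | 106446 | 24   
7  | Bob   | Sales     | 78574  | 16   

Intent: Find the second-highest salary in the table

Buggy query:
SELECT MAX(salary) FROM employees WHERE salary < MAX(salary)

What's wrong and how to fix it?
Bug: The inner MAX is an aggregate inside WHERE, which is not allowed

Fix: Compute the overall MAX in a subquery, then take MAX of rows below it

Corrected query:
SELECT MAX(salary) FROM employees WHERE salary < (SELECT MAX(salary) FROM employees)

Result:
MAX(salary)
-----------
109453     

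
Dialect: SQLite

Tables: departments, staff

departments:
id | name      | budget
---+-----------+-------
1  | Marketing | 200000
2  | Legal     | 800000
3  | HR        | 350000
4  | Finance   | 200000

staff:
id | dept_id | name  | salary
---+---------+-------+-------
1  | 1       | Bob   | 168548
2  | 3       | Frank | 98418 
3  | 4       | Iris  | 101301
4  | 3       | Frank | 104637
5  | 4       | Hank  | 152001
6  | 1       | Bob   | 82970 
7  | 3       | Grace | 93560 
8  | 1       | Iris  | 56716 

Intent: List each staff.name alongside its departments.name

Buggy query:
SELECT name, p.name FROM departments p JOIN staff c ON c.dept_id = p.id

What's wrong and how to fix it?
Bug: 'name' exists in both joined tables, so the database can't tell which one is meant

Fix: Prefix ambiguous columns with the table alias

Corrected query:
SELECT c.name, p.name FROM departments p JOIN staff c ON c.dept_id = p.id

Result:
name  | name     
------+----------
Bob   | Marketing
Frank | HR       
Iris  | Finance  
Frank | HR       
Hank  | Finance  
Bob   | Marketing
Grace | HR       
Iris  | Marketing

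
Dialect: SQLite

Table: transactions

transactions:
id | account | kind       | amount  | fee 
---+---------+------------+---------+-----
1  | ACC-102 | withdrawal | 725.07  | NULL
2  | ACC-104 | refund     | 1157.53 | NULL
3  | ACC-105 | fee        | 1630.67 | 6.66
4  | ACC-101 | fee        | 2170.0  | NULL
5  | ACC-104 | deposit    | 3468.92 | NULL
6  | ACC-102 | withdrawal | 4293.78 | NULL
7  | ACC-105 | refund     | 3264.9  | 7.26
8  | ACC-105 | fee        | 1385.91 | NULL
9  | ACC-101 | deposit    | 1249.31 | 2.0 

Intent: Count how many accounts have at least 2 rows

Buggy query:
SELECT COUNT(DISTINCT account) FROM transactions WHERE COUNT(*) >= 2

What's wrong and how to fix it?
Bug: COUNT(*) cannot appear in WHERE; the per-group count doesn't exist yet

Fix: Use a subquery that GROUPs and filters with HAVING, then count its rows

Corrected query:
SELECT COUNT(*) FROM (SELECT account FROM transactions GROUP BY account HAVING COUNT(*) >= 2)

Result:
COUNT(*)
--------
4       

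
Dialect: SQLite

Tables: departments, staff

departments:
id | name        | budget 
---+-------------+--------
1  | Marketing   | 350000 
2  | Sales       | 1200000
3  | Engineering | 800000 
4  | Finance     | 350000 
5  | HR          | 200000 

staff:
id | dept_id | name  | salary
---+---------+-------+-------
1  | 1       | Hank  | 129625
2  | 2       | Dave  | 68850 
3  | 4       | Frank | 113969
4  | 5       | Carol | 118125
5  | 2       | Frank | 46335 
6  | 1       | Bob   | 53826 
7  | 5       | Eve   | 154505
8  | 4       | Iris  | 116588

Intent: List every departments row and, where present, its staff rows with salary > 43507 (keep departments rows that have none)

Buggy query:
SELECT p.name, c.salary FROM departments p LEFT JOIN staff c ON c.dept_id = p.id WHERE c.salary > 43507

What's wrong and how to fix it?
Bug: Filtering c.salary in WHERE discards the NULL rows produced by LEFT JOIN, turning it into an inner join

Fix: Move the right-table condition into the ON clause so unmatched parents are kept

Corrected query:
SELECT p.name, c.salary FROM departments p LEFT JOIN staff c ON c.dept_id = p.id AND c.salary > 43507

Result:
name        | salary
------------+-------
Marketing   | 53826 
Marketing   | 129625
Sales       | 46335 
Sales       | 68850 
Engineering | NULL  
Finance     | 113969
Finance     | 116588
HR          | 118125
HR          | 154505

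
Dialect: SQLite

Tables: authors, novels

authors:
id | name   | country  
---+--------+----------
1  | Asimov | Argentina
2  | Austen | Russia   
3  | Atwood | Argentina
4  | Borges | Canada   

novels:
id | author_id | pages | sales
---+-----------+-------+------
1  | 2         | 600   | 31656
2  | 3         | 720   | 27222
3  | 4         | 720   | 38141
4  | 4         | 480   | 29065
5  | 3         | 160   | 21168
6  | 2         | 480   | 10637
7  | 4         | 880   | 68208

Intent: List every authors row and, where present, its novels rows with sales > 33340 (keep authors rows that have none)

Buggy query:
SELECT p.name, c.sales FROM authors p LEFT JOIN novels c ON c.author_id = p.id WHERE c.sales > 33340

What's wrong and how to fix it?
Bug: A WHERE condition on the right-hand table after LEFT JOIN drops unmatched parents

Fix: Move the right-table condition into the ON clause so unmatched parents are kept

Corrected query:
SELECT p.name, c.sales FROM authors p LEFT JOIN novels c ON c.author_id = p.id AND c.sales > 33340

Result:
name   | sales
-------+------
Asimov | NULL 
Austen | NULL 
Atwood | NULL 
Borges | 38141
Borges | 68208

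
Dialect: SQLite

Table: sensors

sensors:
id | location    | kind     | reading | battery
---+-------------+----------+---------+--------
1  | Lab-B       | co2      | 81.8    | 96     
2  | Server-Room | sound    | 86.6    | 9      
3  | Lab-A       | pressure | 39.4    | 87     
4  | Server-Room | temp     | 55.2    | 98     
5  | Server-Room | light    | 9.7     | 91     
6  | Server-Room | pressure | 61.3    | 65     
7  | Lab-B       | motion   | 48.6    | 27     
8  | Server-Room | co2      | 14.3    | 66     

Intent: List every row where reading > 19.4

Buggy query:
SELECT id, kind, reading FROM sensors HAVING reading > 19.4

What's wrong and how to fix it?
Bug: HAVING filters the output of aggregation, but this query has no GROUP BY and no aggregate functions, so SQLite rejects it (HAVING clause on a non-aggregate query); the condition here is per row

Fix: Use WHERE for row-level filtering

Corrected query:
SELECT id, kind, reading FROM sensors WHERE reading > 19.4

Result:
id | kind     | reading
---+----------+--------
1  | co2      | 81.8   
2  | sound    | 86.6   
3  | pressure | 39.4   
4  | temp     | 55.2   
6  | pressure | 61.3   
7  | motion   | 48.6   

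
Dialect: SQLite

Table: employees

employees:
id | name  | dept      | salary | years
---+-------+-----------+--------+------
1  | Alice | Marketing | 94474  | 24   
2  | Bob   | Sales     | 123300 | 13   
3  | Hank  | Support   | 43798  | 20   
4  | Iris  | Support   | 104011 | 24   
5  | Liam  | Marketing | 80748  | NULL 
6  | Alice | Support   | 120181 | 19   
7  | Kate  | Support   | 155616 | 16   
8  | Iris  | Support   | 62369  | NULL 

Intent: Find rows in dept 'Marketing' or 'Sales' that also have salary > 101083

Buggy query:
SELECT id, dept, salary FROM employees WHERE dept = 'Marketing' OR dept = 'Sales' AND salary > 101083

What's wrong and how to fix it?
Bug: Without parentheses, AND is evaluated before OR, so the salary filter only applies to the 'Sales' branch

Fix: Group the OR with parentheses (or use IN), then AND the threshold

Corrected query:
SELECT id, dept, salary FROM employees WHERE (dept = 'Marketing' OR dept = 'Sales') AND salary > 101083

Result:
id | dept  | salary
---+-------+-------
2  | Sales | 123300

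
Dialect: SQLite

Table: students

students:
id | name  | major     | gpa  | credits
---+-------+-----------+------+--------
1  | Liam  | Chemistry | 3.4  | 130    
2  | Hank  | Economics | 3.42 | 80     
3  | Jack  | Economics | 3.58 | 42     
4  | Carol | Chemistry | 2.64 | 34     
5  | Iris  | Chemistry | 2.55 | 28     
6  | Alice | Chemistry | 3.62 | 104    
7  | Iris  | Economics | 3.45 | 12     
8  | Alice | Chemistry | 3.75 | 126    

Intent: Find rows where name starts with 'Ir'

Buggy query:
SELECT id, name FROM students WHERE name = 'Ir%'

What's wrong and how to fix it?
Bug: '=' compares the literal string including the % character; pattern matching needs LIKE

Fix: Replace '=' with LIKE so 'Ir%' is treated as a pattern

Corrected query:
SELECT id, name FROM students WHERE name LIKE 'Ir%'

Result:
id | name
---+-----
5  | Iris
7  | Iris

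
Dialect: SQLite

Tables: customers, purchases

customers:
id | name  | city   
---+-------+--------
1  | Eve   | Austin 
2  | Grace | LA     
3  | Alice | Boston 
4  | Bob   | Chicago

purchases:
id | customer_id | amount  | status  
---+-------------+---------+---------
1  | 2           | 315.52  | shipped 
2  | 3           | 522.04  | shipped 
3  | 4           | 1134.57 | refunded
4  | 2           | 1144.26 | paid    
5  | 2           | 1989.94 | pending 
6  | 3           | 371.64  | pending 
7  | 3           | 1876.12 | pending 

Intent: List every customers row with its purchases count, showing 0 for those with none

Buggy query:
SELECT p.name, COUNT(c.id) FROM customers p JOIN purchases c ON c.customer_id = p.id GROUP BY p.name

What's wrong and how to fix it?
Bug: An inner join excludes parents with zero children

Fix: Use LEFT JOIN so parents without children still appear (COUNT(c.id) gives 0)

Corrected query:
SELECT p.name, COUNT(c.id) FROM customers p LEFT JOIN purchases c ON c.customer_id = p.id GROUP BY p.name

Result:
name  | COUNT(c.id)
------+------------
Alice | 3          
Bob   | 1          
Eve   | 0          
Grace | 3          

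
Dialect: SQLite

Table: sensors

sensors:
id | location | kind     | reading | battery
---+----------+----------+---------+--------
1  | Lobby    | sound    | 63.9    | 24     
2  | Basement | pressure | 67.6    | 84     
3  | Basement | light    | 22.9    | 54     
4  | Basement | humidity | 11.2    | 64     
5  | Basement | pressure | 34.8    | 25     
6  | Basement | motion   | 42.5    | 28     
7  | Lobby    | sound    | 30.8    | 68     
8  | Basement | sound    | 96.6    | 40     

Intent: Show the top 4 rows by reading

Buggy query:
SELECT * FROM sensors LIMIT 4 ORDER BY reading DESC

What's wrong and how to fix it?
Bug: ORDER BY cannot follow LIMIT; LIMIT is the final clause

Fix: Sort with ORDER BY, then apply LIMIT

Corrected query:
SELECT * FROM sensors ORDER BY reading DESC LIMIT 4

Result:
id | location | kind     | reading | battery
---+----------+----------+---------+--------
8  | Basement | sound    | 96.6    | 40     
2  | Basement | pressure | 67.6    | 84     
1  | Lobby    | sound    | 63.9    | 24     
6  | Basement | motion   | 42.5    | 28     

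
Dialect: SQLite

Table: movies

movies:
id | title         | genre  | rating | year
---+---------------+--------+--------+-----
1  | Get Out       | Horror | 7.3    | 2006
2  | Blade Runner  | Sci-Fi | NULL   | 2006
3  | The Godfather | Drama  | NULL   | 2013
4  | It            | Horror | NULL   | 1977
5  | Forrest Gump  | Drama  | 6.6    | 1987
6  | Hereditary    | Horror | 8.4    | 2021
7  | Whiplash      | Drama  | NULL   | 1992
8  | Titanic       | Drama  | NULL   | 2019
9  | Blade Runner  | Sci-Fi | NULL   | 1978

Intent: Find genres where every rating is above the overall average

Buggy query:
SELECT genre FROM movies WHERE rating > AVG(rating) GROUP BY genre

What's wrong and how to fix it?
Bug: WHERE evaluates per row before aggregation, so AVG() is unavailable

Fix: Use a subquery for AVG and a HAVING MIN(...) filter so the condition holds for every row in the group

Corrected query:
SELECT genre FROM movies GROUP BY genre HAVING MIN(rating) > (SELECT AVG(rating) FROM movies)

Result:
(no rows)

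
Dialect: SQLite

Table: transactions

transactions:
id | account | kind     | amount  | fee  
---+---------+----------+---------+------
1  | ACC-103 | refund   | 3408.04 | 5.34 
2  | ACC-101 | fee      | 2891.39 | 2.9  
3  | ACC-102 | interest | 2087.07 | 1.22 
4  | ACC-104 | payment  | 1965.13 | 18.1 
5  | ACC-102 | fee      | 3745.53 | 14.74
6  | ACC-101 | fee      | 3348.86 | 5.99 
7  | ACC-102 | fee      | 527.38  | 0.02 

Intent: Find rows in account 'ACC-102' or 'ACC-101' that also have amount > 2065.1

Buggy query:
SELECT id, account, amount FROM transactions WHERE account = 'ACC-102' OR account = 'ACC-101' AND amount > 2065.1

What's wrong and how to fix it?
Bug: Without parentheses, AND is evaluated before OR, so the amount filter only applies to the 'ACC-101' branch

Fix: Add parentheses around the OR so the AND applies to both alternatives

Corrected query:
SELECT id, account, amount FROM transactions WHERE (account = 'ACC-102' OR account = 'ACC-101') AND amount > 2065.1

Result:
id | account | amount 
---+---------+--------
2  | ACC-101 | 2891.39
3  | ACC-102 | 2087.07
5  | ACC-102 | 3745.53
6  | ACC-101 | 3348.86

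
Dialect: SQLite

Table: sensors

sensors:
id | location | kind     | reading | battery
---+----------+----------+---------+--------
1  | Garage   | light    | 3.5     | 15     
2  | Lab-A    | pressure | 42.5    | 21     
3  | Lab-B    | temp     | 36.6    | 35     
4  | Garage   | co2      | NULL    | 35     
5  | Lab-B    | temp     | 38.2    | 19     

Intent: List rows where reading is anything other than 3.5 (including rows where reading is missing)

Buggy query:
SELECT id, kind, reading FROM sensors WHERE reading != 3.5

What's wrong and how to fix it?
Bug: Inequality against NULL is unknown, not true; rows with NULL are dropped

Fix: Add an explicit OR reading IS NULL to include the missing-value rows

Corrected query:
SELECT id, kind, reading FROM sensors WHERE reading != 3.5 OR reading IS NULL

Result:
id | kind     | reading
---+----------+--------
2  | pressure | 42.5   
3  | temp     | 36.6   
4  | co2      | NULL   
5  | temp     | 38.2   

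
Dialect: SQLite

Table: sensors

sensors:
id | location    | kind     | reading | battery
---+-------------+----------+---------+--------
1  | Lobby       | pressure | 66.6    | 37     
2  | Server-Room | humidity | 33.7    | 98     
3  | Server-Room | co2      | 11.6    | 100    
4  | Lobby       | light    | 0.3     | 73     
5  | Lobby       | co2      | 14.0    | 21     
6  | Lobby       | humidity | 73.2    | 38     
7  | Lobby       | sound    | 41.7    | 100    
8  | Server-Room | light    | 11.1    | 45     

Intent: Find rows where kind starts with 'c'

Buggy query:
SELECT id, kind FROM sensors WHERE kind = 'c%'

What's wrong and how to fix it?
Bug: '=' compares the literal string including the % character; pattern matching needs LIKE

Fix: Use LIKE for wildcard pattern matching

Corrected query:
SELECT id, kind FROM sensors WHERE kind LIKE 'c%'

Result:
id | kind
---+-----
3  | co2 
5  | co2 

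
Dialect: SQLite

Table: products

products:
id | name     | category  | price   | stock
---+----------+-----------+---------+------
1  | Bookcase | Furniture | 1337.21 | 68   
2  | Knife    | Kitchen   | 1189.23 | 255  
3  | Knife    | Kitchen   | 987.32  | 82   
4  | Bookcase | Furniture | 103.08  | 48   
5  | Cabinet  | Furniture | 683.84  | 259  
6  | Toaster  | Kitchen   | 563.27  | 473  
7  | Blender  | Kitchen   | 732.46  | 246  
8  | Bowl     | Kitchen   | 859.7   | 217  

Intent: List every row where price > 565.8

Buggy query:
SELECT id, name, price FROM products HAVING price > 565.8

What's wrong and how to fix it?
Bug: This is a non-aggregate query (no GROUP BY, no aggregates), so in SQLite the HAVING clause is invalid here; a row-level condition belongs in WHERE

Fix: Replace HAVING with WHERE since the condition applies to individual rows

Corrected query:
SELECT id, name, price FROM products WHERE price > 565.8

Result:
id | name     | price  
---+----------+--------
1  | Bookcase | 1337.21
2  | Knife    | 1189.23
3  | Knife    | 987.32 
5  | Cabinet  | 683.84 
7  | Blender  | 732.46 
8  | Bowl     | 859.7  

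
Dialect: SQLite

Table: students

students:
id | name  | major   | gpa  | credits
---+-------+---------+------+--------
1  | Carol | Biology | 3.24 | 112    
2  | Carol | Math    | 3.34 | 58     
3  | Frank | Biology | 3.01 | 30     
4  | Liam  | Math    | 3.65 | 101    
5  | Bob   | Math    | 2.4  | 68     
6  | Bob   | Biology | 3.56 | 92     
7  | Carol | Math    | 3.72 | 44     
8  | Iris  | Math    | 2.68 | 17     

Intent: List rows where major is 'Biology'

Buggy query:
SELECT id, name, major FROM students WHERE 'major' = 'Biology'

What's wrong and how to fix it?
Bug: 'major' in single quotes is a string literal, not the column; the comparison is literal-vs-literal and never true

Fix: Reference the column as major without single quotes

Corrected query:
SELECT id, name, major FROM students WHERE major = 'Biology'

Result:
id | name  | major  
---+-------+--------
1  | Carol | Biology
3  | Frank | Biology
6  | Bob   | Biology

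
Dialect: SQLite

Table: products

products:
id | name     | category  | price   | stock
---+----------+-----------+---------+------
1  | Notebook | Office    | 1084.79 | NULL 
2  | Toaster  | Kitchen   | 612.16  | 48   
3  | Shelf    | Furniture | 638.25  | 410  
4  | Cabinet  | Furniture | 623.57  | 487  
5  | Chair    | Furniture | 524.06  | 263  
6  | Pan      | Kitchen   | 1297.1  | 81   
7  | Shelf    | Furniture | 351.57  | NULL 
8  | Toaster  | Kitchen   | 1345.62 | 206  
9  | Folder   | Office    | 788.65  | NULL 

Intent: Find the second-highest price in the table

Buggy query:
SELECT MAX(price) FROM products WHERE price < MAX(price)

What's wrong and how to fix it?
Bug: MAX(price) on the right of the comparison is an aggregate-in-WHERE error

Fix: Put the inner MAX in a scalar subquery

Corrected query:
SELECT MAX(price) FROM products WHERE price < (SELECT MAX(price) FROM products)

Result:
MAX(price)
----------
1297.1    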